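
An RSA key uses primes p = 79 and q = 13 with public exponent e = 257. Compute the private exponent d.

φ(n) = (p−1)(q−1) = 78·12 = 936.
Need d with 257·d ≡ 1 (mod 936). Apply the extended Euclidean algorithm:
936 = 3·257 + 165
257 = 1·165 + 92
165 = 1·92 + 73
92 = 1·73 + 19
73 = 3·19 + 16
19 = 1·16 + 3
16 = 5·3 + 1
3 = 3·1 + 0
Back-substitute:
1 = 16 − 5·3
1 = −5·19 + 6·16
1 = 6·73 − 23·19
1 = −23·92 + 29·73
1 = 29·165 − 52·92
1 = −52·257 + 81·165
1 = 81·936 − 295·257
So 257·(-295) ≡ 1 (mod 936), hence d ≡ -295 ≡ 641 (mod 936).

641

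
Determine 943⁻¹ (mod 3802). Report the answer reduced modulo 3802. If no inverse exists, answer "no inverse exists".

Run Euclid on (3802, 943):
3802 = 4*943 + 30
943 = 31*30 + 13
30 = 2*13 + 4
13 = 3*4 + 1
4 = 4*1 + 0
gcd = 1, so the inverse exists. Back-substitute:
1 = 13 − 3·4
1 = −3·30 + 7·13
1 = 7·943 − 220·30
1 = −220·3802 + 887·943
So 943·887 ≡ 1 (mod 3802).

887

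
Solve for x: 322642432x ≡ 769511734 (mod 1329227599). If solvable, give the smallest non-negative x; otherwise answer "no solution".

gcd(322642432, 1329227599):
1329227599 = 4·322642432 + 38657871
322642432 = 8·38657871 + 13379464
38657871 = 2·13379464 + 11898943
13379464 = 1·11898943 + 1480521
11898943 = 8·1480521 + 54775
1480521 = 27·54775 + 1596
54775 = 34·1596 + 511
1596 = 3·511 + 63
511 = 8·63 + 7
63 = 9·7 + 0
gcd = 7, but 7 ∤ 769511734, so the congruence has no solution.

no solution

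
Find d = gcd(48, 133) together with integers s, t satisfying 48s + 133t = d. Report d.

Euclidean algorithm:
133 = 2·48 + 37
48 = 1·37 + 11
37 = 3·11 + 4
11 = 2·4 + 3
4 = 1·3 + 1
3 = 3·1 + 0
gcd(48, 133) = 1.
Working backward:
1 = 4 − 3
1 = −11 + 3·4
1 = 3·37 − 10·11
1 = −10·48 + 13·37
1 = 13·133 − 36·48
So 1 = (13)·133 + (-36)·48.

1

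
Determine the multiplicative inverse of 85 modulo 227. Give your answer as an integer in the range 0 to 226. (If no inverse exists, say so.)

Apply the Euclidean algorithm to 227 and 85:
227 = 2*85 + 57
85 = 1*57 + 28
57 = 2*28 + 1
28 = 28*1 + 0
Since gcd(85, 227) = 1, back-substitute to write 1 as a combination:
1 = 57 − 2·28
1 = −2·85 + 3·57
1 = 3·227 − 8·85
Hence 85⁻¹ ≡ -8 ≡ 219 (mod 227).

219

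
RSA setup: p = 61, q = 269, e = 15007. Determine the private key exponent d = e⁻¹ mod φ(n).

2143

φ(n) = (p−1)(q−1) = 60·268 = 16080.
Need d with 15007·d ≡ 1 (mod 16080). Apply the extended Euclidean algorithm:
16080 = 1×15007 + 1073
15007 = 13×1073 + 1058
1073 = 1×1058 + 15
1058 = 70×15 + 8
15 = 1×8 + 7
8 = 1×7 + 1
7 = 7×1 + 0
Back-substitute:
1 = 8 − 7
1 = −15 + 2·8
1 = 2·1058 − 141·15
1 = −141·1073 + 143·1058
1 = 143·15007 − 2000·1073
1 = −2000·16080 + 2143·15007
So 15007·2143 ≡ 1 (mod 16080), hence d = 2143.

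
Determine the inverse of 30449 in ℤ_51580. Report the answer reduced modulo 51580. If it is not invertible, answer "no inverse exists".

Apply the Euclidean algorithm to 51580 and 30449:
51580 = 1·30449 + 21131
30449 = 1·21131 + 9318
21131 = 2·9318 + 2495
9318 = 3·2495 + 1833
2495 = 1·1833 + 662
1833 = 2·662 + 509
662 = 1·509 + 153
509 = 3·153 + 50
153 = 3·50 + 3
50 = 16·3 + 2
3 = 1·2 + 1
2 = 2·1 + 0
Since gcd(30449, 51580) = 1, back-substitute to write 1 as a combination:
1 = 3 − 2
1 = −50 + 17·3
1 = 17·153 − 52·50
1 = −52·509 + 173·153
1 = 173·662 − 225·509
1 = −225·1833 + 623·662
1 = 623·2495 − 848·1833
1 = −848·9318 + 3167·2495
1 = 3167·21131 − 7182·9318
1 = −7182·30449 + 10349·21131
1 = 10349·51580 − 17531·30449
Thus 30449·(-17531) ≡ 1 (mod 51580); reducing, -17531 mod 51580 = 34049.

34049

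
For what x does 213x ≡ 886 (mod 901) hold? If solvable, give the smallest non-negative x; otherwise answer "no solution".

First find gcd(213, 901):
901 = 4*213 + 49
213 = 4*49 + 17
49 = 2*17 + 15
17 = 1*15 + 2
15 = 7*2 + 1
2 = 2*1 + 0
gcd = 1, so a unique solution mod 901 exists.
Back-substitute for the Bézout coefficients:
1 = 15 − 7·2
1 = −7·17 + 8·15
1 = 8·49 − 23·17
1 = −23·213 + 100·49
1 = 100·901 − 423·213
So 213·(-423) ≡ 1 (mod 901), giving 213⁻¹ ≡ 478.
x ≡ 213⁻¹·886 ≡ 478·886 ≡ 38 (mod 901).

38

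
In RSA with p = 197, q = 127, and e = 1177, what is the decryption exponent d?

23521

φ(n) = (p−1)(q−1) = 196·126 = 24696.
Need d with 1177·d ≡ 1 (mod 24696). Apply the extended Euclidean algorithm:
24696 = 20×1177 + 1156
1177 = 1×1156 + 21
1156 = 55×21 + 1
21 = 21×1 + 0
Back-substitute:
1 = 1156 − 55·21
1 = −55·1177 + 56·1156
1 = 56·24696 − 1175·1177
So 1177·(-1175) ≡ 1 (mod 24696), hence d ≡ -1175 ≡ 23521 (mod 24696).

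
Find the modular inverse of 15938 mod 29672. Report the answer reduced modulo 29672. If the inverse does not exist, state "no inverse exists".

Compute gcd(15938, 29672):
29672 = 1*15938 + 13734
15938 = 1*13734 + 2204
13734 = 6*2204 + 510
2204 = 4*510 + 164
510 = 3*164 + 18
164 = 9*18 + 2
18 = 9*2 + 0
Since gcd = 2 > 1, 15938 is not a unit mod 29672.

no inverse exists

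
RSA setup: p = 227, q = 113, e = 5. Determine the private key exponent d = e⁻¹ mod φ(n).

10125

φ(n) = (p−1)(q−1) = 226·112 = 25312.
Need d with 5·d ≡ 1 (mod 25312). Apply the extended Euclidean algorithm:
25312 = 5062×5 + 2
5 = 2×2 + 1
2 = 2×1 + 0
Back-substitute:
1 = 5 − 2·2
1 = −2·25312 + 10125·5
So 5·10125 ≡ 1 (mod 25312), hence d = 10125.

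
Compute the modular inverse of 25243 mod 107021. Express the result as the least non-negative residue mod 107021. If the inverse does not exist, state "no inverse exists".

gcd(107021, 25243) by repeated division:
107021 = 4*25243 + 6049
25243 = 4*6049 + 1047
6049 = 5*1047 + 814
1047 = 1*814 + 233
814 = 3*233 + 115
233 = 2*115 + 3
115 = 38*3 + 1
3 = 3*1 + 0
The gcd is 1. Working backward:
1 = 115 − 38·3
1 = −38·233 + 77·115
1 = 77·814 − 269·233
1 = −269·1047 + 346·814
1 = 346·6049 − 1999·1047
1 = −1999·25243 + 8342·6049
1 = 8342·107021 − 35367·25243
Thus 25243·(-35367) ≡ 1 (mod 107021); reducing, -35367 mod 107021 = 71654.

71654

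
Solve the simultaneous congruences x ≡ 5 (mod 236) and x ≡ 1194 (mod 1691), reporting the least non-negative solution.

Write x = 5 + 236·k. Then 236·k ≡ 1194 − 5 ≡ 1189 (mod 1691).
Need 236⁻¹ mod 1691. Extended Euclid on (1691, 236):
1691 = 7·236 + 39
236 = 6·39 + 2
39 = 19·2 + 1
2 = 2·1 + 0
Back-substitute:
1 = 39 − 19·2
1 = −19·236 + 115·39
1 = 115·1691 − 824·236
236⁻¹ ≡ 867 (mod 1691), so k ≡ 867·1189 ≡ 1044 (mod 1691).
x = 5 + 236·1044 = 246389.

246389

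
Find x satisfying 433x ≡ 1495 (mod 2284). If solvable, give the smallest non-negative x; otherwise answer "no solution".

1607

First find gcd(433, 2284):
2284 = 5×433 + 119
433 = 3×119 + 76
119 = 1×76 + 43
76 = 1×43 + 33
43 = 1×33 + 10
33 = 3×10 + 3
10 = 3×3 + 1
3 = 3×1 + 0
gcd = 1, so a unique solution mod 2284 exists.
Back-substitute for the Bézout coefficients:
1 = 10 − 3·3
1 = −3·33 + 10·10
1 = 10·43 − 13·33
1 = −13·76 + 23·43
1 = 23·119 − 36·76
1 = −36·433 + 131·119
1 = 131·2284 − 691·433
So 433·(-691) ≡ 1 (mod 2284), giving 433⁻¹ ≡ 1593.
x ≡ 433⁻¹·1495 ≡ 1593·1495 ≡ 1607 (mod 2284).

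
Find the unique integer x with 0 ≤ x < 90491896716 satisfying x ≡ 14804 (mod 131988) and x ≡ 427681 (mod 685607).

Write x = 14804 + 131988·k. Then 131988·k ≡ 427681 − 14804 ≡ 412877 (mod 685607).
Need 131988⁻¹ mod 685607. Extended Euclid on (685607, 131988):
685607 = 5·131988 + 25667
131988 = 5·25667 + 3653
25667 = 7·3653 + 96
3653 = 38·96 + 5
96 = 19·5 + 1
5 = 5·1 + 0
Back-substitute:
1 = 96 − 19·5
1 = −19·3653 + 723·96
1 = 723·25667 − 5080·3653
1 = −5080·131988 + 26123·25667
1 = 26123·685607 − 135695·131988
131988⁻¹ ≡ 549912 (mod 685607), so k ≡ 549912·412877 ≡ 402704 (mod 685607).
x = 14804 + 131988·402704 = 53152110356.

53152110356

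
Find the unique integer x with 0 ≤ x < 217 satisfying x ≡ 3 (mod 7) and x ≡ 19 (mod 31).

Write x = 3 + 7·k. Then 7·k ≡ 19 − 3 ≡ 16 (mod 31).
Need 7⁻¹ mod 31. Extended Euclid on (31, 7):
31 = 4×7 + 3
7 = 2×3 + 1
3 = 3×1 + 0
Back-substitute:
1 = 7 − 2·3
1 = −2·31 + 9·7
7⁻¹ ≡ 9 (mod 31), so k ≡ 9·16 ≡ 20 (mod 31).
x = 3 + 7·20 = 143.

143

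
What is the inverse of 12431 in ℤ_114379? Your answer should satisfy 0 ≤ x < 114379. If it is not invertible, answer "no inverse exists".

Apply the Euclidean algorithm to 114379 and 12431:
114379 = 9*12431 + 2500
12431 = 4*2500 + 2431
2500 = 1*2431 + 69
2431 = 35*69 + 16
69 = 4*16 + 5
16 = 3*5 + 1
5 = 5*1 + 0
gcd = 1, so the inverse exists. Back-substitute:
1 = 16 − 3·5
1 = −3·69 + 13·16
1 = 13·2431 − 458·69
1 = −458·2500 + 471·2431
1 = 471·12431 − 2342·2500
1 = −2342·114379 + 21549·12431
So 12431·21549 ≡ 1 (mod 114379).

21549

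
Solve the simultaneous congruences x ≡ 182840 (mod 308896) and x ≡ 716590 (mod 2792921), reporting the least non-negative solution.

808724507192

Write x = 182840 + 308896·k. Then 308896·k ≡ 716590 − 182840 ≡ 533750 (mod 2792921).
Need 308896⁻¹ mod 2792921. Extended Euclid on (2792921, 308896):
2792921 = 9·308896 + 12857
308896 = 24·12857 + 328
12857 = 39·328 + 65
328 = 5·65 + 3
65 = 21·3 + 2
3 = 1·2 + 1
2 = 2·1 + 0
Back-substitute:
1 = 3 − 2
1 = −65 + 22·3
1 = 22·328 − 111·65
1 = −111·12857 + 4351·328
1 = 4351·308896 − 104535·12857
1 = −104535·2792921 + 945166·308896
308896⁻¹ ≡ 945166 (mod 2792921), so k ≡ 945166·533750 ≡ 2618112 (mod 2792921).
x = 182840 + 308896·2618112 = 808724507192.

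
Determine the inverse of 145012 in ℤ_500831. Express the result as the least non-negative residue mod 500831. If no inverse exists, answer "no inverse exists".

255938

gcd(500831, 145012) by repeated division:
500831 = 3×145012 + 65795
145012 = 2×65795 + 13422
65795 = 4×13422 + 12107
13422 = 1×12107 + 1315
12107 = 9×1315 + 272
1315 = 4×272 + 227
272 = 1×227 + 45
227 = 5×45 + 2
45 = 22×2 + 1
2 = 2×1 + 0
The gcd is 1. Working backward:
1 = 45 − 22·2
1 = −22·227 + 111·45
1 = 111·272 − 133·227
1 = −133·1315 + 643·272
1 = 643·12107 − 5920·1315
1 = −5920·13422 + 6563·12107
1 = 6563·65795 − 32172·13422
1 = −32172·145012 + 70907·65795
1 = 70907·500831 − 244893·145012
So 145012·(-244893) ≡ 1 (mod 500831), and -244893 ≡ 255938 (mod 500831).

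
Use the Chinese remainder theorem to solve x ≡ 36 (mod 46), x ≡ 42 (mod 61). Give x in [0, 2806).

1140

Write x = 36 + 46·k. Then 46·k ≡ 42 − 36 ≡ 6 (mod 61).
Need 46⁻¹ mod 61. Extended Euclid on (61, 46):
61 = 1·46 + 15
46 = 3·15 + 1
15 = 15·1 + 0
Back-substitute:
1 = 46 − 3·15
1 = −3·61 + 4·46
46⁻¹ ≡ 4 (mod 61), so k ≡ 4·6 ≡ 24 (mod 61).
x = 36 + 46·24 = 1140.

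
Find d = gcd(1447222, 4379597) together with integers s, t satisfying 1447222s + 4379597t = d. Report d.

1

Euclidean algorithm:
4379597 = 3*1447222 + 37931
1447222 = 38*37931 + 5844
37931 = 6*5844 + 2867
5844 = 2*2867 + 110
2867 = 26*110 + 7
110 = 15*7 + 5
7 = 1*5 + 2
5 = 2*2 + 1
2 = 2*1 + 0
gcd(1447222, 4379597) = 1.
Express as a combination:
1 = 5 − 2·2
1 = −2·7 + 3·5
1 = 3·110 − 47·7
1 = −47·2867 + 1225·110
1 = 1225·5844 − 2497·2867
1 = −2497·37931 + 16207·5844
1 = 16207·1447222 − 618363·37931
1 = −618363·4379597 + 1871296·1447222
So 1 = (-618363)·4379597 + (1871296)·1447222.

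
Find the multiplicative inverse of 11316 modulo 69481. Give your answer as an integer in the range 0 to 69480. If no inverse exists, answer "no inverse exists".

49360

gcd(69481, 11316) by repeated division:
69481 = 6*11316 + 1585
11316 = 7*1585 + 221
1585 = 7*221 + 38
221 = 5*38 + 31
38 = 1*31 + 7
31 = 4*7 + 3
7 = 2*3 + 1
3 = 3*1 + 0
The gcd is 1. Working backward:
1 = 7 − 2·3
1 = −2·31 + 9·7
1 = 9·38 − 11·31
1 = −11·221 + 64·38
1 = 64·1585 − 459·221
1 = −459·11316 + 3277·1585
1 = 3277·69481 − 20121·11316
So 11316·(-20121) ≡ 1 (mod 69481), and -20121 ≡ 49360 (mod 69481).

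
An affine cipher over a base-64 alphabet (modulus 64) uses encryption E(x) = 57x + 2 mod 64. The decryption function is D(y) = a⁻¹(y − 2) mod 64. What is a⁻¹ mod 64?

Extended Euclidean algorithm:
64 = 1*57 + 7
57 = 8*7 + 1
7 = 7*1 + 0
Since gcd(57, 64) = 1, back-substitute to write 1 as a combination:
1 = 57 − 8·7
1 = −8·64 + 9·57
So 57·9 ≡ 1 (mod 64).

9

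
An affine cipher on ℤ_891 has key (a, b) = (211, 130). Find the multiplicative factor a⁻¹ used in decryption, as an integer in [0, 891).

853

Apply the Euclidean algorithm to 891 and 211:
891 = 4·211 + 47
211 = 4·47 + 23
47 = 2·23 + 1
23 = 23·1 + 0
The gcd is 1. Working backward:
1 = 47 − 2·23
1 = −2·211 + 9·47
1 = 9·891 − 38·211
Thus 211·(-38) ≡ 1 (mod 891); reducing, -38 mod 891 = 853.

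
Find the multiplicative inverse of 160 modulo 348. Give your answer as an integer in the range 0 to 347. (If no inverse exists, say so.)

no inverse exists

Euclidean algorithm on 348, 160:
348 = 2*160 + 28
160 = 5*28 + 20
28 = 1*20 + 8
20 = 2*8 + 4
8 = 2*4 + 0
gcd(160, 348) = 4 ≠ 1, so 160 has no multiplicative inverse modulo 348.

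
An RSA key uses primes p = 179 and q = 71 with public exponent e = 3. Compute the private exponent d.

φ(n) = (p−1)(q−1) = 178·70 = 12460.
Need d with 3·d ≡ 1 (mod 12460). Apply the extended Euclidean algorithm:
12460 = 4153·3 + 1
3 = 3·1 + 0
Back-substitute:
1 = 12460 − 4153·3
So 3·(-4153) ≡ 1 (mod 12460), hence d ≡ -4153 ≡ 8307 (mod 12460).

8307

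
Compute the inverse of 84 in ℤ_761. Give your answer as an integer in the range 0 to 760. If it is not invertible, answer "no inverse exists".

607

gcd(761, 84) by repeated division:
761 = 9·84 + 5
84 = 16·5 + 4
5 = 1·4 + 1
4 = 4·1 + 0
The gcd is 1. Working backward:
1 = 5 − 4
1 = −84 + 17·5
1 = 17·761 − 154·84
Hence 84⁻¹ ≡ -154 ≡ 607 (mod 761).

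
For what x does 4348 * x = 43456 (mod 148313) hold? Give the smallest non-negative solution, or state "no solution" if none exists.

30846

First find gcd(4348, 148313):
148313 = 34×4348 + 481
4348 = 9×481 + 19
481 = 25×19 + 6
19 = 3×6 + 1
6 = 6×1 + 0
gcd = 1, so a unique solution mod 148313 exists.
Back-substitute for the Bézout coefficients:
1 = 19 − 3·6
1 = −3·481 + 76·19
1 = 76·4348 − 687·481
1 = −687·148313 + 23434·4348
So 4348·(23434) ≡ 1 (mod 148313), giving 4348⁻¹ ≡ 23434.
x ≡ 4348⁻¹·43456 ≡ 23434·43456 ≡ 30846 (mod 148313).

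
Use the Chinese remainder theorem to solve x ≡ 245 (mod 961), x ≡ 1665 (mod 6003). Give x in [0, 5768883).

2180754

Write x = 245 + 961·k. Then 961·k ≡ 1665 − 245 ≡ 1420 (mod 6003).
Need 961⁻¹ mod 6003. Extended Euclid on (6003, 961):
6003 = 6·961 + 237
961 = 4·237 + 13
237 = 18·13 + 3
13 = 4·3 + 1
3 = 3·1 + 0
Back-substitute:
1 = 13 − 4·3
1 = −4·237 + 73·13
1 = 73·961 − 296·237
1 = −296·6003 + 1849·961
961⁻¹ ≡ 1849 (mod 6003), so k ≡ 1849·1420 ≡ 2269 (mod 6003).
x = 245 + 961·2269 = 2180754.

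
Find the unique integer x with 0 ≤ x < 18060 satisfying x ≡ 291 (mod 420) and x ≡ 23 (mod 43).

Write x = 291 + 420·k. Then 420·k ≡ 23 − 291 ≡ 33 (mod 43).
Need 420⁻¹ mod 43. Extended Euclid on (43, 33):
43 = 1·33 + 10
33 = 3·10 + 3
10 = 3·3 + 1
3 = 3·1 + 0
Back-substitute:
1 = 10 − 3·3
1 = −3·33 + 10·10
1 = 10·43 − 13·33
420⁻¹ ≡ 30 (mod 43), so k ≡ 30·33 ≡ 1 (mod 43).
x = 291 + 420·1 = 711.

711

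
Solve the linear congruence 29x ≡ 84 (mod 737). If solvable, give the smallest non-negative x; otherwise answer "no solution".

First find gcd(29, 737):
737 = 25×29 + 12
29 = 2×12 + 5
12 = 2×5 + 2
5 = 2×2 + 1
2 = 2×1 + 0
gcd = 1, so a unique solution mod 737 exists.
Back-substitute for the Bézout coefficients:
1 = 5 − 2·2
1 = −2·12 + 5·5
1 = 5·29 − 12·12
1 = −12·737 + 305·29
So 29·(305) ≡ 1 (mod 737), giving 29⁻¹ ≡ 305.
x ≡ 29⁻¹·84 ≡ 305·84 ≡ 562 (mod 737).

562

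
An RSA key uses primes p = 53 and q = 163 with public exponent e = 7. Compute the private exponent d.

φ(n) = (p−1)(q−1) = 52·162 = 8424.
Need d with 7·d ≡ 1 (mod 8424). Apply the extended Euclidean algorithm:
8424 = 1203·7 + 3
7 = 2·3 + 1
3 = 3·1 + 0
Back-substitute:
1 = 7 − 2·3
1 = −2·8424 + 2407·7
So 7·2407 ≡ 1 (mod 8424), hence d = 2407.

2407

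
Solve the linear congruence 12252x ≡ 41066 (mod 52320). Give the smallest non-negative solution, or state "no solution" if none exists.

gcd(12252, 52320):
52320 = 4*12252 + 3312
12252 = 3*3312 + 2316
3312 = 1*2316 + 996
2316 = 2*996 + 324
996 = 3*324 + 24
324 = 13*24 + 12
24 = 2*12 + 0
gcd = 12, but 12 ∤ 41066, so the congruence has no solution.

no solution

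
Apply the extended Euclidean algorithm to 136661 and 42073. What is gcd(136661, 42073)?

Repeated division:
136661 = 3*42073 + 10442
42073 = 4*10442 + 305
10442 = 34*305 + 72
305 = 4*72 + 17
72 = 4*17 + 4
17 = 4*4 + 1
4 = 4*1 + 0
gcd(136661, 42073) = 1.
Express as a combination:
1 = 17 − 4·4
1 = −4·72 + 17·17
1 = 17·305 − 72·72
1 = −72·10442 + 2465·305
1 = 2465·42073 − 9932·10442
1 = −9932·136661 + 32261·42073
So 1 = (-9932)·136661 + (32261)·42073.

1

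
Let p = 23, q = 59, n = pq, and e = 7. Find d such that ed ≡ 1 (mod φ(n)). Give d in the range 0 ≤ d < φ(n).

547

φ(n) = (p−1)(q−1) = 22·58 = 1276.
Need d with 7·d ≡ 1 (mod 1276). Apply the extended Euclidean algorithm:
1276 = 182*7 + 2
7 = 3*2 + 1
2 = 2*1 + 0
Back-substitute:
1 = 7 − 3·2
1 = −3·1276 + 547·7
So 7·547 ≡ 1 (mod 1276), hence d = 547.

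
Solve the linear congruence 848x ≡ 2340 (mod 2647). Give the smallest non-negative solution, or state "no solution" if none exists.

First find gcd(848, 2647):
2647 = 3×848 + 103
848 = 8×103 + 24
103 = 4×24 + 7
24 = 3×7 + 3
7 = 2×3 + 1
3 = 3×1 + 0
gcd = 1, so a unique solution mod 2647 exists.
Back-substitute for the Bézout coefficients:
1 = 7 − 2·3
1 = −2·24 + 7·7
1 = 7·103 − 30·24
1 = −30·848 + 247·103
1 = 247·2647 − 771·848
So 848·(-771) ≡ 1 (mod 2647), giving 848⁻¹ ≡ 1876.
x ≡ 848⁻¹·2340 ≡ 1876·2340 ≡ 1114 (mod 2647).

1114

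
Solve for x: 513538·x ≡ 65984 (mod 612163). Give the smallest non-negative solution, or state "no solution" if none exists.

162889

First find gcd(513538, 612163):
612163 = 1*513538 + 98625
513538 = 5*98625 + 20413
98625 = 4*20413 + 16973
20413 = 1*16973 + 3440
16973 = 4*3440 + 3213
3440 = 1*3213 + 227
3213 = 14*227 + 35
227 = 6*35 + 17
35 = 2*17 + 1
17 = 17*1 + 0
gcd = 1, so a unique solution mod 612163 exists.
Back-substitute for the Bézout coefficients:
1 = 35 − 2·17
1 = −2·227 + 13·35
1 = 13·3213 − 184·227
1 = −184·3440 + 197·3213
1 = 197·16973 − 972·3440
1 = −972·20413 + 1169·16973
1 = 1169·98625 − 5648·20413
1 = −5648·513538 + 29409·98625
1 = 29409·612163 − 35057·513538
So 513538·(-35057) ≡ 1 (mod 612163), giving 513538⁻¹ ≡ 577106.
x ≡ 513538⁻¹·65984 ≡ 577106·65984 ≡ 162889 (mod 612163).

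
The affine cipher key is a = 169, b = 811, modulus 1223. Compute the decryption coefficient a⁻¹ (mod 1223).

Run Euclid on (1223, 169):
1223 = 7*169 + 40
169 = 4*40 + 9
40 = 4*9 + 4
9 = 2*4 + 1
4 = 4*1 + 0
The gcd is 1. Working backward:
1 = 9 − 2·4
1 = −2·40 + 9·9
1 = 9·169 − 38·40
1 = −38·1223 + 275·169
So 169·275 ≡ 1 (mod 1223).

275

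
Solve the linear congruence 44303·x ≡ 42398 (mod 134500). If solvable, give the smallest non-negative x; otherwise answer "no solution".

First find gcd(44303, 134500):
134500 = 3*44303 + 1591
44303 = 27*1591 + 1346
1591 = 1*1346 + 245
1346 = 5*245 + 121
245 = 2*121 + 3
121 = 40*3 + 1
3 = 3*1 + 0
gcd = 1, so a unique solution mod 134500 exists.
Back-substitute for the Bézout coefficients:
1 = 121 − 40·3
1 = −40·245 + 81·121
1 = 81·1346 − 445·245
1 = −445·1591 + 526·1346
1 = 526·44303 − 14647·1591
1 = −14647·134500 + 44467·44303
So 44303·(44467) ≡ 1 (mod 134500), giving 44303⁻¹ ≡ 44467.
x ≡ 44303⁻¹·42398 ≡ 44467·42398 ≡ 25366 (mod 134500).

25366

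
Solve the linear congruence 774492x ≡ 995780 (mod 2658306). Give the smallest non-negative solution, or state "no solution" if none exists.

no solution

gcd(774492, 2658306):
2658306 = 3*774492 + 334830
774492 = 2*334830 + 104832
334830 = 3*104832 + 20334
104832 = 5*20334 + 3162
20334 = 6*3162 + 1362
3162 = 2*1362 + 438
1362 = 3*438 + 48
438 = 9*48 + 6
48 = 8*6 + 0
gcd = 6, but 6 ∤ 995780, so the congruence has no solution.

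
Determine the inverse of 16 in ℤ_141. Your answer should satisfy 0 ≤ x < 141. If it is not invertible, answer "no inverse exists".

Run Euclid on (141, 16):
141 = 8·16 + 13
16 = 1·13 + 3
13 = 4·3 + 1
3 = 3·1 + 0
The gcd is 1. Working backward:
1 = 13 − 4·3
1 = −4·16 + 5·13
1 = 5·141 − 44·16
Thus 16·(-44) ≡ 1 (mod 141); reducing, -44 mod 141 = 97.

97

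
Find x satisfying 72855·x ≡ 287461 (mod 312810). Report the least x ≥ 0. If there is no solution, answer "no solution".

no solution

gcd(72855, 312810):
312810 = 4·72855 + 21390
72855 = 3·21390 + 8685
21390 = 2·8685 + 4020
8685 = 2·4020 + 645
4020 = 6·645 + 150
645 = 4·150 + 45
150 = 3·45 + 15
45 = 3·15 + 0
gcd = 15, but 15 ∤ 287461, so the congruence has no solution.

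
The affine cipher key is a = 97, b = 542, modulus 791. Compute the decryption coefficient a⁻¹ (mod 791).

685

Run Euclid on (791, 97):
791 = 8×97 + 15
97 = 6×15 + 7
15 = 2×7 + 1
7 = 7×1 + 0
Since gcd(97, 791) = 1, back-substitute to write 1 as a combination:
1 = 15 − 2·7
1 = −2·97 + 13·15
1 = 13·791 − 106·97
Thus 97·(-106) ≡ 1 (mod 791); reducing, -106 mod 791 = 685.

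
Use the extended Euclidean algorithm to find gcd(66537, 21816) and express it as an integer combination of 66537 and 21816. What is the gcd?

9

Repeated division:
66537 = 3·21816 + 1089
21816 = 20·1089 + 36
1089 = 30·36 + 9
36 = 4·9 + 0
gcd(66537, 21816) = 9.
Back-substituting:
9 = 1089 − 30·36
9 = −30·21816 + 601·1089
9 = 601·66537 − 1833·21816
So 9 = (601)·66537 + (-1833)·21816.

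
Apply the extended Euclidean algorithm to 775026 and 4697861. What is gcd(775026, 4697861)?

7

Apply Euclid's algorithm to 4697861 and 775026:
4697861 = 6*775026 + 47705
775026 = 16*47705 + 11746
47705 = 4*11746 + 721
11746 = 16*721 + 210
721 = 3*210 + 91
210 = 2*91 + 28
91 = 3*28 + 7
28 = 4*7 + 0
gcd(775026, 4697861) = 7.
Express as a combination:
7 = 91 − 3·28
7 = −3·210 + 7·91
7 = 7·721 − 24·210
7 = −24·11746 + 391·721
7 = 391·47705 − 1588·11746
7 = −1588·775026 + 25799·47705
7 = 25799·4697861 − 156382·775026
So 7 = (25799)·4697861 + (-156382)·775026.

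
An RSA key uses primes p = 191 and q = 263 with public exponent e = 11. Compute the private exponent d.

φ(n) = (p−1)(q−1) = 190·262 = 49780.
Need d with 11·d ≡ 1 (mod 49780). Apply the extended Euclidean algorithm:
49780 = 4525·11 + 5
11 = 2·5 + 1
5 = 5·1 + 0
Back-substitute:
1 = 11 − 2·5
1 = −2·49780 + 9051·11
So 11·9051 ≡ 1 (mod 49780), hence d = 9051.

9051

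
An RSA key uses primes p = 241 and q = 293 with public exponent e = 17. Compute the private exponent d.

φ(n) = (p−1)(q−1) = 240·292 = 70080.
Need d with 17·d ≡ 1 (mod 70080). Apply the extended Euclidean algorithm:
70080 = 4122×17 + 6
17 = 2×6 + 5
6 = 1×5 + 1
5 = 5×1 + 0
Back-substitute:
1 = 6 − 5
1 = −17 + 3·6
1 = 3·70080 − 12367·17
So 17·(-12367) ≡ 1 (mod 70080), hence d ≡ -12367 ≡ 57713 (mod 70080).

57713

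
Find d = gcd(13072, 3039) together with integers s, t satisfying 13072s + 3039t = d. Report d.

1

Euclidean algorithm:
13072 = 4×3039 + 916
3039 = 3×916 + 291
916 = 3×291 + 43
291 = 6×43 + 33
43 = 1×33 + 10
33 = 3×10 + 3
10 = 3×3 + 1
3 = 3×1 + 0
gcd(13072, 3039) = 1.
Express as a combination:
1 = 10 − 3·3
1 = −3·33 + 10·10
1 = 10·43 − 13·33
1 = −13·291 + 88·43
1 = 88·916 − 277·291
1 = −277·3039 + 919·916
1 = 919·13072 − 3953·3039
So 1 = (919)·13072 + (-3953)·3039.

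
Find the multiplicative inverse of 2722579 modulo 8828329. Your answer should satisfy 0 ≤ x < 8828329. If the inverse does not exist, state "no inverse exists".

gcd(8828329, 2722579) by repeated division:
8828329 = 3×2722579 + 660592
2722579 = 4×660592 + 80211
660592 = 8×80211 + 18904
80211 = 4×18904 + 4595
18904 = 4×4595 + 524
4595 = 8×524 + 403
524 = 1×403 + 121
403 = 3×121 + 40
121 = 3×40 + 1
40 = 40×1 + 0
Since gcd(2722579, 8828329) = 1, back-substitute to write 1 as a combination:
1 = 121 − 3·40
1 = −3·403 + 10·121
1 = 10·524 − 13·403
1 = −13·4595 + 114·524
1 = 114·18904 − 469·4595
1 = −469·80211 + 1990·18904
1 = 1990·660592 − 16389·80211
1 = −16389·2722579 + 67546·660592
1 = 67546·8828329 − 219027·2722579
Hence 2722579⁻¹ ≡ -219027 ≡ 8609302 (mod 8828329).

8609302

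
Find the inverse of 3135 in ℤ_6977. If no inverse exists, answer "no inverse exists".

750

Apply the Euclidean algorithm to 6977 and 3135:
6977 = 2·3135 + 707
3135 = 4·707 + 307
707 = 2·307 + 93
307 = 3·93 + 28
93 = 3·28 + 9
28 = 3·9 + 1
9 = 9·1 + 0
The gcd is 1. Working backward:
1 = 28 − 3·9
1 = −3·93 + 10·28
1 = 10·307 − 33·93
1 = −33·707 + 76·307
1 = 76·3135 − 337·707
1 = −337·6977 + 750·3135
So 3135·750 ≡ 1 (mod 6977).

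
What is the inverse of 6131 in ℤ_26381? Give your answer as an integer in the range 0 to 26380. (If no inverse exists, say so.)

Run Euclid on (26381, 6131):
26381 = 4*6131 + 1857
6131 = 3*1857 + 560
1857 = 3*560 + 177
560 = 3*177 + 29
177 = 6*29 + 3
29 = 9*3 + 2
3 = 1*2 + 1
2 = 2*1 + 0
gcd = 1, so the inverse exists. Back-substitute:
1 = 3 − 2
1 = −29 + 10·3
1 = 10·177 − 61·29
1 = −61·560 + 193·177
1 = 193·1857 − 640·560
1 = −640·6131 + 2113·1857
1 = 2113·26381 − 9092·6131
Hence 6131⁻¹ ≡ -9092 ≡ 17289 (mod 26381).

17289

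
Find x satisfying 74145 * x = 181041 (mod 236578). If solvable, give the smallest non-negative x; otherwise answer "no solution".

130721

First find gcd(74145, 236578):
236578 = 3*74145 + 14143
74145 = 5*14143 + 3430
14143 = 4*3430 + 423
3430 = 8*423 + 46
423 = 9*46 + 9
46 = 5*9 + 1
9 = 9*1 + 0
gcd = 1, so a unique solution mod 236578 exists.
Back-substitute for the Bézout coefficients:
1 = 46 − 5·9
1 = −5·423 + 46·46
1 = 46·3430 − 373·423
1 = −373·14143 + 1538·3430
1 = 1538·74145 − 8063·14143
1 = −8063·236578 + 25727·74145
So 74145·(25727) ≡ 1 (mod 236578), giving 74145⁻¹ ≡ 25727.
x ≡ 74145⁻¹·181041 ≡ 25727·181041 ≡ 130721 (mod 236578).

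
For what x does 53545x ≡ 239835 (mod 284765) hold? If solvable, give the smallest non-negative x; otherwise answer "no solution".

First find gcd(53545, 284765):
284765 = 5*53545 + 17040
53545 = 3*17040 + 2425
17040 = 7*2425 + 65
2425 = 37*65 + 20
65 = 3*20 + 5
20 = 4*5 + 0
gcd = 5 and 5 | 239835, so solutions exist. Divide through by 5: 10709x ≡ 47967 (mod 56953).
Now find 10709⁻¹ mod 56953:
56953 = 5×10709 + 3408
10709 = 3×3408 + 485
3408 = 7×485 + 13
485 = 37×13 + 4
13 = 3×4 + 1
4 = 4×1 + 0
Back-substitute:
1 = 13 − 3·4
1 = −3·485 + 112·13
1 = 112·3408 − 787·485
1 = −787·10709 + 2473·3408
1 = 2473·56953 − 13152·10709
So 10709·(-13152) ≡ 1 (mod 56953), i.e. 10709⁻¹ ≡ 43801.
Then x ≡ 43801·47967 ≡ 6397 (mod 56953); the smallest non-negative solution is x = 6397.

6397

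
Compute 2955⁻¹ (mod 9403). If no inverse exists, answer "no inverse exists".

1171

gcd(9403, 2955) by repeated division:
9403 = 3·2955 + 538
2955 = 5·538 + 265
538 = 2·265 + 8
265 = 33·8 + 1
8 = 8·1 + 0
Since gcd(2955, 9403) = 1, back-substitute to write 1 as a combination:
1 = 265 − 33·8
1 = −33·538 + 67·265
1 = 67·2955 − 368·538
1 = −368·9403 + 1171·2955
So 2955·1171 ≡ 1 (mod 9403).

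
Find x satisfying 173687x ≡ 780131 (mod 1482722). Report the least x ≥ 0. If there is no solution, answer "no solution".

170987

First find gcd(173687, 1482722):
1482722 = 8×173687 + 93226
173687 = 1×93226 + 80461
93226 = 1×80461 + 12765
80461 = 6×12765 + 3871
12765 = 3×3871 + 1152
3871 = 3×1152 + 415
1152 = 2×415 + 322
415 = 1×322 + 93
322 = 3×93 + 43
93 = 2×43 + 7
43 = 6×7 + 1
7 = 7×1 + 0
gcd = 1, so a unique solution mod 1482722 exists.
Back-substitute for the Bézout coefficients:
1 = 43 − 6·7
1 = −6·93 + 13·43
1 = 13·322 − 45·93
1 = −45·415 + 58·322
1 = 58·1152 − 161·415
1 = −161·3871 + 541·1152
1 = 541·12765 − 1784·3871
1 = −1784·80461 + 11245·12765
1 = 11245·93226 − 13029·80461
1 = −13029·173687 + 24274·93226
1 = 24274·1482722 − 207221·173687
So 173687·(-207221) ≡ 1 (mod 1482722), giving 173687⁻¹ ≡ 1275501.
x ≡ 173687⁻¹·780131 ≡ 1275501·780131 ≡ 170987 (mod 1482722).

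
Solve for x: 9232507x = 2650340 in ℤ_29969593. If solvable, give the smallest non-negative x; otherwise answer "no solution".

25861089

First find gcd(9232507, 29969593):
29969593 = 3*9232507 + 2272072
9232507 = 4*2272072 + 144219
2272072 = 15*144219 + 108787
144219 = 1*108787 + 35432
108787 = 3*35432 + 2491
35432 = 14*2491 + 558
2491 = 4*558 + 259
558 = 2*259 + 40
259 = 6*40 + 19
40 = 2*19 + 2
19 = 9*2 + 1
2 = 2*1 + 0
gcd = 1, so a unique solution mod 29969593 exists.
Back-substitute for the Bézout coefficients:
1 = 19 − 9·2
1 = −9·40 + 19·19
1 = 19·259 − 123·40
1 = −123·558 + 265·259
1 = 265·2491 − 1183·558
1 = −1183·35432 + 16827·2491
1 = 16827·108787 − 51664·35432
1 = −51664·144219 + 68491·108787
1 = 68491·2272072 − 1079029·144219
1 = −1079029·9232507 + 4384607·2272072
1 = 4384607·29969593 − 14232850·9232507
So 9232507·(-14232850) ≡ 1 (mod 29969593), giving 9232507⁻¹ ≡ 15736743.
x ≡ 9232507⁻¹·2650340 ≡ 15736743·2650340 ≡ 25861089 (mod 29969593).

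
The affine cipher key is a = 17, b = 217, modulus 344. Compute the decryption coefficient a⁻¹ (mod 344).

81

Apply the Euclidean algorithm to 344 and 17:
344 = 20*17 + 4
17 = 4*4 + 1
4 = 4*1 + 0
gcd = 1, so the inverse exists. Back-substitute:
1 = 17 − 4·4
1 = −4·344 + 81·17
So 17·81 ≡ 1 (mod 344).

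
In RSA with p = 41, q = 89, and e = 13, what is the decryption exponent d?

2437

φ(n) = (p−1)(q−1) = 40·88 = 3520.
Need d with 13·d ≡ 1 (mod 3520). Apply the extended Euclidean algorithm:
3520 = 270*13 + 10
13 = 1*10 + 3
10 = 3*3 + 1
3 = 3*1 + 0
Back-substitute:
1 = 10 − 3·3
1 = −3·13 + 4·10
1 = 4·3520 − 1083·13
So 13·(-1083) ≡ 1 (mod 3520), hence d ≡ -1083 ≡ 2437 (mod 3520).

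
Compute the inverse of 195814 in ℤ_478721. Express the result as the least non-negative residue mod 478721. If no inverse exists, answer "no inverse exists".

Extended Euclidean algorithm:
478721 = 2×195814 + 87093
195814 = 2×87093 + 21628
87093 = 4×21628 + 581
21628 = 37×581 + 131
581 = 4×131 + 57
131 = 2×57 + 17
57 = 3×17 + 6
17 = 2×6 + 5
6 = 1×5 + 1
5 = 5×1 + 0
gcd = 1, so the inverse exists. Back-substitute:
1 = 6 − 5
1 = −17 + 3·6
1 = 3·57 − 10·17
1 = −10·131 + 23·57
1 = 23·581 − 102·131
1 = −102·21628 + 3797·581
1 = 3797·87093 − 15290·21628
1 = −15290·195814 + 34377·87093
1 = 34377·478721 − 84044·195814
So 195814·(-84044) ≡ 1 (mod 478721), and -84044 ≡ 394677 (mod 478721).

394677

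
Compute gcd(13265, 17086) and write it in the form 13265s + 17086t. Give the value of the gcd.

Apply Euclid's algorithm to 17086 and 13265:
17086 = 1*13265 + 3821
13265 = 3*3821 + 1802
3821 = 2*1802 + 217
1802 = 8*217 + 66
217 = 3*66 + 19
66 = 3*19 + 9
19 = 2*9 + 1
9 = 9*1 + 0
gcd(13265, 17086) = 1.
Express as a combination:
1 = 19 − 2·9
1 = −2·66 + 7·19
1 = 7·217 − 23·66
1 = −23·1802 + 191·217
1 = 191·3821 − 405·1802
1 = −405·13265 + 1406·3821
1 = 1406·17086 − 1811·13265
So 1 = (1406)·17086 + (-1811)·13265.

1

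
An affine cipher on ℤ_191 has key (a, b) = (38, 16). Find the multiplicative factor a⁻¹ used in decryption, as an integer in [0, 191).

Apply the Euclidean algorithm to 191 and 38:
191 = 5*38 + 1
38 = 38*1 + 0
Since gcd(38, 191) = 1, back-substitute to write 1 as a combination:
1 = 191 − 5·38
Hence 38⁻¹ ≡ -5 ≡ 186 (mod 191).

186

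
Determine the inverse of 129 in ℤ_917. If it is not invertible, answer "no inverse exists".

Extended Euclidean algorithm:
917 = 7·129 + 14
129 = 9·14 + 3
14 = 4·3 + 2
3 = 1·2 + 1
2 = 2·1 + 0
Since gcd(129, 917) = 1, back-substitute to write 1 as a combination:
1 = 3 − 2
1 = −14 + 5·3
1 = 5·129 − 46·14
1 = −46·917 + 327·129
So 129·327 ≡ 1 (mod 917).

327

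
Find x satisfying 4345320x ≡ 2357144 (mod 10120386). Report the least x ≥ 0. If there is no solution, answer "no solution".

no solution

gcd(4345320, 10120386):
10120386 = 2·4345320 + 1429746
4345320 = 3·1429746 + 56082
1429746 = 25·56082 + 27696
56082 = 2·27696 + 690
27696 = 40·690 + 96
690 = 7·96 + 18
96 = 5·18 + 6
18 = 3·6 + 0
gcd = 6, but 6 ∤ 2357144, so the congruence has no solution.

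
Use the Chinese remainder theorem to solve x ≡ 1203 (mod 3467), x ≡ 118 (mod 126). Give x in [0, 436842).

Write x = 1203 + 3467·k. Then 3467·k ≡ 118 − 1203 ≡ 49 (mod 126).
Need 3467⁻¹ mod 126. Extended Euclid on (126, 65):
126 = 1×65 + 61
65 = 1×61 + 4
61 = 15×4 + 1
4 = 4×1 + 0
Back-substitute:
1 = 61 − 15·4
1 = −15·65 + 16·61
1 = 16·126 − 31·65
3467⁻¹ ≡ 95 (mod 126), so k ≡ 95·49 ≡ 119 (mod 126).
x = 1203 + 3467·119 = 413776.

413776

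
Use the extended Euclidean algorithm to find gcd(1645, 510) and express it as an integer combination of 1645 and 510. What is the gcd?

Repeated division:
1645 = 3×510 + 115
510 = 4×115 + 50
115 = 2×50 + 15
50 = 3×15 + 5
15 = 3×5 + 0
gcd(1645, 510) = 5.
Working backward:
5 = 50 − 3·15
5 = −3·115 + 7·50
5 = 7·510 − 31·115
5 = −31·1645 + 100·510
So 5 = (-31)·1645 + (100)·510.

5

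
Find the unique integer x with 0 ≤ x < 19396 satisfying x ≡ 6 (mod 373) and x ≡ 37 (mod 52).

5601

Write x = 6 + 373·k. Then 373·k ≡ 37 − 6 ≡ 31 (mod 52).
Need 373⁻¹ mod 52. Extended Euclid on (52, 9):
52 = 5×9 + 7
9 = 1×7 + 2
7 = 3×2 + 1
2 = 2×1 + 0
Back-substitute:
1 = 7 − 3·2
1 = −3·9 + 4·7
1 = 4·52 − 23·9
373⁻¹ ≡ 29 (mod 52), so k ≡ 29·31 ≡ 15 (mod 52).
x = 6 + 373·15 = 5601.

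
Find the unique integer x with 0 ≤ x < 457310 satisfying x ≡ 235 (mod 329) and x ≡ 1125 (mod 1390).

95645

Write x = 235 + 329·k. Then 329·k ≡ 1125 − 235 ≡ 890 (mod 1390).
Need 329⁻¹ mod 1390. Extended Euclid on (1390, 329):
1390 = 4×329 + 74
329 = 4×74 + 33
74 = 2×33 + 8
33 = 4×8 + 1
8 = 8×1 + 0
Back-substitute:
1 = 33 − 4·8
1 = −4·74 + 9·33
1 = 9·329 − 40·74
1 = −40·1390 + 169·329
329⁻¹ ≡ 169 (mod 1390), so k ≡ 169·890 ≡ 290 (mod 1390).
x = 235 + 329·290 = 95645.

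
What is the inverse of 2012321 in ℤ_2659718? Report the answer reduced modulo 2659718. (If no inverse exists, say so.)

1076213

Run Euclid on (2659718, 2012321):
2659718 = 1×2012321 + 647397
2012321 = 3×647397 + 70130
647397 = 9×70130 + 16227
70130 = 4×16227 + 5222
16227 = 3×5222 + 561
5222 = 9×561 + 173
561 = 3×173 + 42
173 = 4×42 + 5
42 = 8×5 + 2
5 = 2×2 + 1
2 = 2×1 + 0
Since gcd(2012321, 2659718) = 1, back-substitute to write 1 as a combination:
1 = 5 − 2·2
1 = −2·42 + 17·5
1 = 17·173 − 70·42
1 = −70·561 + 227·173
1 = 227·5222 − 2113·561
1 = −2113·16227 + 6566·5222
1 = 6566·70130 − 28377·16227
1 = −28377·647397 + 261959·70130
1 = 261959·2012321 − 814254·647397
1 = −814254·2659718 + 1076213·2012321
So 2012321·1076213 ≡ 1 (mod 2659718).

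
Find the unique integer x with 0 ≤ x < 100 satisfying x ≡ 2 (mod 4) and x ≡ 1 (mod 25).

Write x = 2 + 4·k. Then 4·k ≡ 1 − 2 ≡ 24 (mod 25).
Need 4⁻¹ mod 25. Extended Euclid on (25, 4):
25 = 6·4 + 1
4 = 4·1 + 0
Back-substitute:
1 = 25 − 6·4
4⁻¹ ≡ 19 (mod 25), so k ≡ 19·24 ≡ 6 (mod 25).
x = 2 + 4·6 = 26.

26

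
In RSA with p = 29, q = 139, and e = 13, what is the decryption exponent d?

φ(n) = (p−1)(q−1) = 28·138 = 3864.
Need d with 13·d ≡ 1 (mod 3864). Apply the extended Euclidean algorithm:
3864 = 297×13 + 3
13 = 4×3 + 1
3 = 3×1 + 0
Back-substitute:
1 = 13 − 4·3
1 = −4·3864 + 1189·13
So 13·1189 ≡ 1 (mod 3864), hence d = 1189.

1189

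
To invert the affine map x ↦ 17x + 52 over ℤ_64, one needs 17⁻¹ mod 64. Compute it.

gcd(64, 17) by repeated division:
64 = 3·17 + 13
17 = 1·13 + 4
13 = 3·4 + 1
4 = 4·1 + 0
The gcd is 1. Working backward:
1 = 13 − 3·4
1 = −3·17 + 4·13
1 = 4·64 − 15·17
Thus 17·(-15) ≡ 1 (mod 64); reducing, -15 mod 64 = 49.

49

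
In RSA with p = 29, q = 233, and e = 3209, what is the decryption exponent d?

5913

φ(n) = (p−1)(q−1) = 28·232 = 6496.
Need d with 3209·d ≡ 1 (mod 6496). Apply the extended Euclidean algorithm:
6496 = 2·3209 + 78
3209 = 41·78 + 11
78 = 7·11 + 1
11 = 11·1 + 0
Back-substitute:
1 = 78 − 7·11
1 = −7·3209 + 288·78
1 = 288·6496 − 583·3209
So 3209·(-583) ≡ 1 (mod 6496), hence d ≡ -583 ≡ 5913 (mod 6496).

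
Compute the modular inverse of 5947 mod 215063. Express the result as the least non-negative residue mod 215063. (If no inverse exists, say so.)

Apply the Euclidean algorithm to 215063 and 5947:
215063 = 36*5947 + 971
5947 = 6*971 + 121
971 = 8*121 + 3
121 = 40*3 + 1
3 = 3*1 + 0
The gcd is 1. Working backward:
1 = 121 − 40·3
1 = −40·971 + 321·121
1 = 321·5947 − 1966·971
1 = −1966·215063 + 71097·5947
So 5947·71097 ≡ 1 (mod 215063).

71097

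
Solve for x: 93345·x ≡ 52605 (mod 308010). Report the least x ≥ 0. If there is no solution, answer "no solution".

14737

First find gcd(93345, 308010):
308010 = 3×93345 + 27975
93345 = 3×27975 + 9420
27975 = 2×9420 + 9135
9420 = 1×9135 + 285
9135 = 32×285 + 15
285 = 19×15 + 0
gcd = 15 and 15 | 52605, so solutions exist. Divide through by 15: 6223x ≡ 3507 (mod 20534).
Now find 6223⁻¹ mod 20534:
20534 = 3*6223 + 1865
6223 = 3*1865 + 628
1865 = 2*628 + 609
628 = 1*609 + 19
609 = 32*19 + 1
19 = 19*1 + 0
Back-substitute:
1 = 609 − 32·19
1 = −32·628 + 33·609
1 = 33·1865 − 98·628
1 = −98·6223 + 327·1865
1 = 327·20534 − 1079·6223
So 6223·(-1079) ≡ 1 (mod 20534), i.e. 6223⁻¹ ≡ 19455.
Then x ≡ 19455·3507 ≡ 14737 (mod 20534); the smallest non-negative solution is x = 14737.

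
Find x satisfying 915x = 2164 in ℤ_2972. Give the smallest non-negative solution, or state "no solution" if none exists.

First find gcd(915, 2972):
2972 = 3*915 + 227
915 = 4*227 + 7
227 = 32*7 + 3
7 = 2*3 + 1
3 = 3*1 + 0
gcd = 1, so a unique solution mod 2972 exists.
Back-substitute for the Bézout coefficients:
1 = 7 − 2·3
1 = −2·227 + 65·7
1 = 65·915 − 262·227
1 = −262·2972 + 851·915
So 915·(851) ≡ 1 (mod 2972), giving 915⁻¹ ≡ 851.
x ≡ 915⁻¹·2164 ≡ 851·2164 ≡ 1896 (mod 2972).

1896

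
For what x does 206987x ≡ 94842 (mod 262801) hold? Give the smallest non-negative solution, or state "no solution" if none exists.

13879

First find gcd(206987, 262801):
262801 = 1*206987 + 55814
206987 = 3*55814 + 39545
55814 = 1*39545 + 16269
39545 = 2*16269 + 7007
16269 = 2*7007 + 2255
7007 = 3*2255 + 242
2255 = 9*242 + 77
242 = 3*77 + 11
77 = 7*11 + 0
gcd = 11 and 11 | 94842, so solutions exist. Divide through by 11: 18817x ≡ 8622 (mod 23891).
Now find 18817⁻¹ mod 23891:
23891 = 1*18817 + 5074
18817 = 3*5074 + 3595
5074 = 1*3595 + 1479
3595 = 2*1479 + 637
1479 = 2*637 + 205
637 = 3*205 + 22
205 = 9*22 + 7
22 = 3*7 + 1
7 = 7*1 + 0
Back-substitute:
1 = 22 − 3·7
1 = −3·205 + 28·22
1 = 28·637 − 87·205
1 = −87·1479 + 202·637
1 = 202·3595 − 491·1479
1 = −491·5074 + 693·3595
1 = 693·18817 − 2570·5074
1 = −2570·23891 + 3263·18817
So 18817⁻¹ ≡ 3263 (mod 23891).
Then x ≡ 3263·8622 ≡ 13879 (mod 23891); the smallest non-negative solution is x = 13879.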